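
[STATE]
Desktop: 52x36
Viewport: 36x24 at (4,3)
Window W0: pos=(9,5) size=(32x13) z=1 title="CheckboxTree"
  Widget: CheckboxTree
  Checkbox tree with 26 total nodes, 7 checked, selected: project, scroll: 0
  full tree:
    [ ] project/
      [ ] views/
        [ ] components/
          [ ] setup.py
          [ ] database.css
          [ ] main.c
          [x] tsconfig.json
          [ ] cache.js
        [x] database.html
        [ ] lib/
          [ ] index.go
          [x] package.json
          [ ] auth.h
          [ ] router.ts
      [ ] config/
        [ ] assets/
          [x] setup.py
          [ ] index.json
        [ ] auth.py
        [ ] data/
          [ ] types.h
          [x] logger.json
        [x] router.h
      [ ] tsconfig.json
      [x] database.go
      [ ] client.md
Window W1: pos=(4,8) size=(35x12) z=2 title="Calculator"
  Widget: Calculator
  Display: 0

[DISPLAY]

                                    
                                    
     ┏━━━━━━━━━━━━━━━━━━━━━━━━━━━━━━
     ┃ CheckboxTree                 
     ┠──────────────────────────────
┏━━━━━━━━━━━━━━━━━━━━━━━━━━━━━━━━━┓ 
┃ Calculator                      ┃ 
┠─────────────────────────────────┨ 
┃                                0┃ 
┃┌───┬───┬───┬───┐                ┃ 
┃│ 7 │ 8 │ 9 │ ÷ │                ┃ 
┃├───┼───┼───┼───┤                ┃ 
┃│ 4 │ 5 │ 6 │ × │                ┃ 
┃├───┼───┼───┼───┤                ┃ 
┃│ 1 │ 2 │ 3 │ - │                ┃━
┃└───┴───┴───┴───┘                ┃ 
┗━━━━━━━━━━━━━━━━━━━━━━━━━━━━━━━━━┛ 
                                    
                                    
                                    
                                    
                                    
                                    
                                    


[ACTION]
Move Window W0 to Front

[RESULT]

                                    
                                    
     ┏━━━━━━━━━━━━━━━━━━━━━━━━━━━━━━
     ┃ CheckboxTree                 
     ┠──────────────────────────────
┏━━━━┃>[-] project/                 
┃ Cal┃   [-] views/                 
┠────┃     [-] components/          
┃    ┃       [ ] setup.py           
┃┌───┃       [ ] database.css       
┃│ 7 ┃       [ ] main.c             
┃├───┃       [x] tsconfig.json      
┃│ 4 ┃       [ ] cache.js           
┃├───┃     [x] database.html        
┃│ 1 ┗━━━━━━━━━━━━━━━━━━━━━━━━━━━━━━
┃└───┴───┴───┴───┘                ┃ 
┗━━━━━━━━━━━━━━━━━━━━━━━━━━━━━━━━━┛ 
                                    
                                    
                                    
                                    
                                    
                                    
                                    


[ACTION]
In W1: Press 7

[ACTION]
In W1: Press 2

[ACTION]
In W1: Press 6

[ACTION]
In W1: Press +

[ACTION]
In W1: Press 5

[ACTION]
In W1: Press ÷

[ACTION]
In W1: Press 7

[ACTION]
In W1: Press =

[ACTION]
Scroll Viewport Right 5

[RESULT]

                                    
                                    
┏━━━━━━━━━━━━━━━━━━━━━━━━━━━━━━┓    
┃ CheckboxTree                 ┃    
┠──────────────────────────────┨    
┃>[-] project/                 ┃    
┃   [-] views/                 ┃    
┃     [-] components/          ┃    
┃       [ ] setup.py           ┃    
┃       [ ] database.css       ┃    
┃       [ ] main.c             ┃    
┃       [x] tsconfig.json      ┃    
┃       [ ] cache.js           ┃    
┃     [x] database.html        ┃    
┗━━━━━━━━━━━━━━━━━━━━━━━━━━━━━━┛    
┴───┴───┴───┘                ┃      
━━━━━━━━━━━━━━━━━━━━━━━━━━━━━┛      
                                    
                                    
                                    
                                    
                                    
                                    
                                    


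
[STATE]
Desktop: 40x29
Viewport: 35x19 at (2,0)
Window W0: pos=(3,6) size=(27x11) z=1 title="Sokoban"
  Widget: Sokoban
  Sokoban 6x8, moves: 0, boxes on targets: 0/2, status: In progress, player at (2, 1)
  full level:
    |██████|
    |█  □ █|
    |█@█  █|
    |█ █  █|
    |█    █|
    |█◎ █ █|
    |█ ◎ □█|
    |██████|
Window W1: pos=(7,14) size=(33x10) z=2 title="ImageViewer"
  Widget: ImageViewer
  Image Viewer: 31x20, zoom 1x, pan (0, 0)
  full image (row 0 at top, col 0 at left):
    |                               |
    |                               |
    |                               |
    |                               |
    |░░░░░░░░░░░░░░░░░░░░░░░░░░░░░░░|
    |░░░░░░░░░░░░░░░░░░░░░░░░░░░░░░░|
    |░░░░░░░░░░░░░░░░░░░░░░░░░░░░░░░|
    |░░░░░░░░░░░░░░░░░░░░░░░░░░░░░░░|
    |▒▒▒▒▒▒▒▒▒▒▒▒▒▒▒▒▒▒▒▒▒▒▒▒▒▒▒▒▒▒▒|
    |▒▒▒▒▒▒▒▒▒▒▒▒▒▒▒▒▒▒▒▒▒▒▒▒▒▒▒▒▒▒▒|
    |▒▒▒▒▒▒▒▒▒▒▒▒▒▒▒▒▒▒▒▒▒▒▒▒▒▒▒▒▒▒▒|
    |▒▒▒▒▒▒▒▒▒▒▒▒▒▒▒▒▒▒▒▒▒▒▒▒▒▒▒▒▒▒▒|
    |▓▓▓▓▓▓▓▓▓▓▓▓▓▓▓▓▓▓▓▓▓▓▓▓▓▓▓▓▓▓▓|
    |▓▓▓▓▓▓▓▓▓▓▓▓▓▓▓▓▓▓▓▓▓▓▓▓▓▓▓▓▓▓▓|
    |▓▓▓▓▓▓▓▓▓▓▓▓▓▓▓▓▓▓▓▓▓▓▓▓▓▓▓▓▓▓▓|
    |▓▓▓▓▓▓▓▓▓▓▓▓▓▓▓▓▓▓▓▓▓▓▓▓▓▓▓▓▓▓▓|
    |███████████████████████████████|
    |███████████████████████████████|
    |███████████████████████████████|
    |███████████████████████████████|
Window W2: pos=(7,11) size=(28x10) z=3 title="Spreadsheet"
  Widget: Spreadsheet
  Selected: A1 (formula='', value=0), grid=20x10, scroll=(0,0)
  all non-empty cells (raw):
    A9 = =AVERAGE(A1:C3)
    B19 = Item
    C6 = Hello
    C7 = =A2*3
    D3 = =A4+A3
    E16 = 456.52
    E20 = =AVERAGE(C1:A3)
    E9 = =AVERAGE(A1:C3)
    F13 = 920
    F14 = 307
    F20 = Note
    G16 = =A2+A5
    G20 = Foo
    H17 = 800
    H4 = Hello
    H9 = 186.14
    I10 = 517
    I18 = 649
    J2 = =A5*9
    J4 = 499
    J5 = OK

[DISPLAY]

                                   
                                   
                                   
                                   
                                   
                                   
 ┏━━━━━━━━━━━━━━━━━━━━━━━━━┓       
 ┃ Sokoban                 ┃       
 ┠─────────────────────────┨       
 ┃██████                   ┃       
 ┃█  □ █                   ┃       
 ┃█@█┏━━━━━━━━━━━━━━━━━━━━━━━━━━┓  
 ┃█ █┃ Spreadsheet              ┃  
 ┃█  ┠──────────────────────────┨  
 ┃█◎ ┃A1:                       ┃━━
 ┃█ ◎┃       A       B       C  ┃  
 ┗━━━┃--------------------------┃──
     ┃  1      [0]       0      ┃  
     ┃  2        0       0      ┃  


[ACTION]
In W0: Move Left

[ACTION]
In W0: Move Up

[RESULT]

                                   
                                   
                                   
                                   
                                   
                                   
 ┏━━━━━━━━━━━━━━━━━━━━━━━━━┓       
 ┃ Sokoban                 ┃       
 ┠─────────────────────────┨       
 ┃██████                   ┃       
 ┃█@ □ █                   ┃       
 ┃█ █┏━━━━━━━━━━━━━━━━━━━━━━━━━━┓  
 ┃█ █┃ Spreadsheet              ┃  
 ┃█  ┠──────────────────────────┨  
 ┃█◎ ┃A1:                       ┃━━
 ┃█ ◎┃       A       B       C  ┃  
 ┗━━━┃--------------------------┃──
     ┃  1      [0]       0      ┃  
     ┃  2        0       0      ┃  


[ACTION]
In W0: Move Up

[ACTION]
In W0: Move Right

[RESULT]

                                   
                                   
                                   
                                   
                                   
                                   
 ┏━━━━━━━━━━━━━━━━━━━━━━━━━┓       
 ┃ Sokoban                 ┃       
 ┠─────────────────────────┨       
 ┃██████                   ┃       
 ┃█ @□ █                   ┃       
 ┃█ █┏━━━━━━━━━━━━━━━━━━━━━━━━━━┓  
 ┃█ █┃ Spreadsheet              ┃  
 ┃█  ┠──────────────────────────┨  
 ┃█◎ ┃A1:                       ┃━━
 ┃█ ◎┃       A       B       C  ┃  
 ┗━━━┃--------------------------┃──
     ┃  1      [0]       0      ┃  
     ┃  2        0       0      ┃  


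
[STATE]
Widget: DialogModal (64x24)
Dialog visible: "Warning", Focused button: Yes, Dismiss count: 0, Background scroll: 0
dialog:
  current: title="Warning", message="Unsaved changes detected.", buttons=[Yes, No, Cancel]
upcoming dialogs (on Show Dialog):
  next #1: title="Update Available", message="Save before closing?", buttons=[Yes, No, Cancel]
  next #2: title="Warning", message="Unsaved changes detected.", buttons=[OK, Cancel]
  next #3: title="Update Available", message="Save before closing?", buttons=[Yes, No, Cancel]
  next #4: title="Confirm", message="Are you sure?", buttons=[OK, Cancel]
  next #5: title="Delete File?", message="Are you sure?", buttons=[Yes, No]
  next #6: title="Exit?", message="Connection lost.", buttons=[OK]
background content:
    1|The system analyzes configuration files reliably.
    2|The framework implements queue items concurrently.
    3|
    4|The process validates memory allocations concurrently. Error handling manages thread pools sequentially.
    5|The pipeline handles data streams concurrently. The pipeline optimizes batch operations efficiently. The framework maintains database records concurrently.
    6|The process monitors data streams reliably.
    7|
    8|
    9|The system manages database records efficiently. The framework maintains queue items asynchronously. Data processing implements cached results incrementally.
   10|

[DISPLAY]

The system analyzes configuration files reliably.               
The framework implements queue items concurrently.              
                                                                
The process validates memory allocations concurrently. Error han
The pipeline handles data streams concurrently. The pipeline opt
The process monitors data streams reliably.                     
                                                                
                                                                
The system manages database records efficiently. The framework m
                 ┌───────────────────────────┐                  
                 │          Warning          │                  
                 │ Unsaved changes detected. │                  
                 │    [Yes]  No   Cancel     │                  
                 └───────────────────────────┘                  
                                                                
                                                                
                                                                
                                                                
                                                                
                                                                
                                                                
                                                                
                                                                
                                                                


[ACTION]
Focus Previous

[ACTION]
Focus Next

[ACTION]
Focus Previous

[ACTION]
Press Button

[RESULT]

The system analyzes configuration files reliably.               
The framework implements queue items concurrently.              
                                                                
The process validates memory allocations concurrently. Error han
The pipeline handles data streams concurrently. The pipeline opt
The process monitors data streams reliably.                     
                                                                
                                                                
The system manages database records efficiently. The framework m
                                                                
                                                                
                                                                
                                                                
                                                                
                                                                
                                                                
                                                                
                                                                
                                                                
                                                                
                                                                
                                                                
                                                                
                                                                


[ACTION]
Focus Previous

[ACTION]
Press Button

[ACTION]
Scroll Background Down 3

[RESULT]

The process validates memory allocations concurrently. Error han
The pipeline handles data streams concurrently. The pipeline opt
The process monitors data streams reliably.                     
                                                                
                                                                
The system manages database records efficiently. The framework m
                                                                
                                                                
                                                                
                                                                
                                                                
                                                                
                                                                
                                                                
                                                                
                                                                
                                                                
                                                                
                                                                
                                                                
                                                                
                                                                
                                                                
                                                                


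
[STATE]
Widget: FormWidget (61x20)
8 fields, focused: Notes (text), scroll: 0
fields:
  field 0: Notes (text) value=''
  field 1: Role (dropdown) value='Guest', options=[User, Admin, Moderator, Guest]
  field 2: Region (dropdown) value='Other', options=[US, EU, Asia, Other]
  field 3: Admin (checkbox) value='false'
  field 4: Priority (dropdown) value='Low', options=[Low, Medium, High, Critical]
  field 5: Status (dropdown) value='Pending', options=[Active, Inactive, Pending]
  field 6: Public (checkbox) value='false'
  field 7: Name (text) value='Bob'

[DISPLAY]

> Notes:      [                                             ]
  Role:       [Guest                                       ▼]
  Region:     [Other                                       ▼]
  Admin:      [ ]                                            
  Priority:   [Low                                         ▼]
  Status:     [Pending                                     ▼]
  Public:     [ ]                                            
  Name:       [Bob                                          ]
                                                             
                                                             
                                                             
                                                             
                                                             
                                                             
                                                             
                                                             
                                                             
                                                             
                                                             
                                                             


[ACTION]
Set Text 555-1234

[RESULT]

> Notes:      [555-1234                                     ]
  Role:       [Guest                                       ▼]
  Region:     [Other                                       ▼]
  Admin:      [ ]                                            
  Priority:   [Low                                         ▼]
  Status:     [Pending                                     ▼]
  Public:     [ ]                                            
  Name:       [Bob                                          ]
                                                             
                                                             
                                                             
                                                             
                                                             
                                                             
                                                             
                                                             
                                                             
                                                             
                                                             
                                                             


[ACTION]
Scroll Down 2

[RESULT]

  Region:     [Other                                       ▼]
  Admin:      [ ]                                            
  Priority:   [Low                                         ▼]
  Status:     [Pending                                     ▼]
  Public:     [ ]                                            
  Name:       [Bob                                          ]
                                                             
                                                             
                                                             
                                                             
                                                             
                                                             
                                                             
                                                             
                                                             
                                                             
                                                             
                                                             
                                                             
                                                             


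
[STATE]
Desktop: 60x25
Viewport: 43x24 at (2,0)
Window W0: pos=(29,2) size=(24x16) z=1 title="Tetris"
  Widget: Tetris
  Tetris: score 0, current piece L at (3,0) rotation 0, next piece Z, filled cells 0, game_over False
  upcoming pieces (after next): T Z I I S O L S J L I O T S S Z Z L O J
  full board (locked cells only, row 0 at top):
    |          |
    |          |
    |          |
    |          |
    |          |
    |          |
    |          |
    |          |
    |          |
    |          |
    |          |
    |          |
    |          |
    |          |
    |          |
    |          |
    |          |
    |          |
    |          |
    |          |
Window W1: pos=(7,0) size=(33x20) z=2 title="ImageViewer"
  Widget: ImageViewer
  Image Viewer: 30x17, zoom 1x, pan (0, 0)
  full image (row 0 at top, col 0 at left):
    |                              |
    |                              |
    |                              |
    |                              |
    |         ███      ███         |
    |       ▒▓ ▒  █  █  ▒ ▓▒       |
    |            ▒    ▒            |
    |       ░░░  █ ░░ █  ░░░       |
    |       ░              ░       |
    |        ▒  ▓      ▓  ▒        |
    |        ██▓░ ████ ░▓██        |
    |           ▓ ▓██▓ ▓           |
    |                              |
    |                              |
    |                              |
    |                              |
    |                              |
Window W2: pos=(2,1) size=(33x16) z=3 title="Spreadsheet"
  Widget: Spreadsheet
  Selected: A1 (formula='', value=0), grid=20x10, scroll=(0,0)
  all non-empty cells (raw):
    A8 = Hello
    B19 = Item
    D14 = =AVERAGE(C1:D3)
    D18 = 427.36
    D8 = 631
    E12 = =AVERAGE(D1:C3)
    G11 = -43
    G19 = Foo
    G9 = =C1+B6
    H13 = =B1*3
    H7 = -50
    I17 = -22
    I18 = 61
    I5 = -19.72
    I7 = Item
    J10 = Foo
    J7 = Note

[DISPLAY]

     ┏━━━━━━━━━━━━━━━━━━━━━━━━━━━━━━━┓     
┏━━━━━━━━━━━━━━━━━━━━━━━━━━━━━━━┓    ┃     
┃ Spreadsheet                   ┃────┨━━━━━
┠───────────────────────────────┨    ┃     
┃A1:                            ┃    ┃─────
┃       A       B       C       ┃    ┃│Next
┃-------------------------------┃    ┃│▓▓  
┃  1      [0]       0       0   ┃    ┃│ ▓▓ 
┃  2        0       0       0   ┃    ┃│    
┃  3        0       0       0   ┃    ┃│    
┃  4        0       0       0   ┃    ┃│    
┃  5        0       0       0   ┃    ┃│Scor
┃  6        0       0       0   ┃    ┃│0   
┃  7        0       0       0   ┃    ┃│    
┃  8 Hello          0       0   ┃    ┃│    
┃  9        0       0       0   ┃    ┃│    
┗━━━━━━━━━━━━━━━━━━━━━━━━━━━━━━━┛    ┃│    
     ┃                               ┃━━━━━
     ┃                               ┃     
     ┗━━━━━━━━━━━━━━━━━━━━━━━━━━━━━━━┛     
                                           
                                           
                                           
                                           


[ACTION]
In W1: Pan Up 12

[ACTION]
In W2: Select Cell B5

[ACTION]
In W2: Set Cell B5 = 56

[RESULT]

     ┏━━━━━━━━━━━━━━━━━━━━━━━━━━━━━━━┓     
┏━━━━━━━━━━━━━━━━━━━━━━━━━━━━━━━┓    ┃     
┃ Spreadsheet                   ┃────┨━━━━━
┠───────────────────────────────┨    ┃     
┃B5: 56                         ┃    ┃─────
┃       A       B       C       ┃    ┃│Next
┃-------------------------------┃    ┃│▓▓  
┃  1        0       0       0   ┃    ┃│ ▓▓ 
┃  2        0       0       0   ┃    ┃│    
┃  3        0       0       0   ┃    ┃│    
┃  4        0       0       0   ┃    ┃│    
┃  5        0    [56]       0   ┃    ┃│Scor
┃  6        0       0       0   ┃    ┃│0   
┃  7        0       0       0   ┃    ┃│    
┃  8 Hello          0       0   ┃    ┃│    
┃  9        0       0       0   ┃    ┃│    
┗━━━━━━━━━━━━━━━━━━━━━━━━━━━━━━━┛    ┃│    
     ┃                               ┃━━━━━
     ┃                               ┃     
     ┗━━━━━━━━━━━━━━━━━━━━━━━━━━━━━━━┛     
                                           
                                           
                                           
                                           


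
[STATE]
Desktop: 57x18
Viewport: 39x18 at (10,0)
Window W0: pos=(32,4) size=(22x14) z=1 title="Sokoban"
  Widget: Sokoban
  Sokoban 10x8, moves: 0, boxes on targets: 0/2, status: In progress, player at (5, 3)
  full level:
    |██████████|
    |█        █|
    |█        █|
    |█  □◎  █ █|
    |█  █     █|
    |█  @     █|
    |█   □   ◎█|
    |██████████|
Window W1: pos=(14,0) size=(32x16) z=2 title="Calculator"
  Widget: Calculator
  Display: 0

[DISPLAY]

    ┏━━━━━━━━━━━━━━━━━━━━━━━━━━━━━━┓   
    ┃ Calculator                   ┃   
    ┠──────────────────────────────┨   
    ┃                             0┃   
    ┃┌───┬───┬───┬───┐             ┃━━━
    ┃│ 7 │ 8 │ 9 │ ÷ │             ┃   
    ┃├───┼───┼───┼───┤             ┃───
    ┃│ 4 │ 5 │ 6 │ × │             ┃   
    ┃├───┼───┼───┼───┤             ┃   
    ┃│ 1 │ 2 │ 3 │ - │             ┃   
    ┃├───┼───┼───┼───┤             ┃   
    ┃│ 0 │ . │ = │ + │             ┃   
    ┃├───┼───┼───┼───┤             ┃   
    ┃│ C │ MC│ MR│ M+│             ┃   
    ┃└───┴───┴───┴───┘             ┃   
    ┗━━━━━━━━━━━━━━━━━━━━━━━━━━━━━━┛   
                      ┃                
                      ┗━━━━━━━━━━━━━━━━


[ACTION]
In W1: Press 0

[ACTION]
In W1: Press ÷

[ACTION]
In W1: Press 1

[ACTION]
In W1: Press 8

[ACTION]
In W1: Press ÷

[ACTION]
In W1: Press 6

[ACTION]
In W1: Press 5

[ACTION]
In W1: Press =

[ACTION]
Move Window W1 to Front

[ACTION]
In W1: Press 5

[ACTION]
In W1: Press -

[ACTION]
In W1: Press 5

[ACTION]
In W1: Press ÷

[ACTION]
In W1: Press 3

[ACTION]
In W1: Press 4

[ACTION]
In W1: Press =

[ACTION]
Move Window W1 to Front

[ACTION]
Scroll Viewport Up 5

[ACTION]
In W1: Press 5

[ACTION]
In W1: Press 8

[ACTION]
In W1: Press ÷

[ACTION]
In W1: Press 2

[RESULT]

    ┏━━━━━━━━━━━━━━━━━━━━━━━━━━━━━━┓   
    ┃ Calculator                   ┃   
    ┠──────────────────────────────┨   
    ┃                             2┃   
    ┃┌───┬───┬───┬───┐             ┃━━━
    ┃│ 7 │ 8 │ 9 │ ÷ │             ┃   
    ┃├───┼───┼───┼───┤             ┃───
    ┃│ 4 │ 5 │ 6 │ × │             ┃   
    ┃├───┼───┼───┼───┤             ┃   
    ┃│ 1 │ 2 │ 3 │ - │             ┃   
    ┃├───┼───┼───┼───┤             ┃   
    ┃│ 0 │ . │ = │ + │             ┃   
    ┃├───┼───┼───┼───┤             ┃   
    ┃│ C │ MC│ MR│ M+│             ┃   
    ┃└───┴───┴───┴───┘             ┃   
    ┗━━━━━━━━━━━━━━━━━━━━━━━━━━━━━━┛   
                      ┃                
                      ┗━━━━━━━━━━━━━━━━


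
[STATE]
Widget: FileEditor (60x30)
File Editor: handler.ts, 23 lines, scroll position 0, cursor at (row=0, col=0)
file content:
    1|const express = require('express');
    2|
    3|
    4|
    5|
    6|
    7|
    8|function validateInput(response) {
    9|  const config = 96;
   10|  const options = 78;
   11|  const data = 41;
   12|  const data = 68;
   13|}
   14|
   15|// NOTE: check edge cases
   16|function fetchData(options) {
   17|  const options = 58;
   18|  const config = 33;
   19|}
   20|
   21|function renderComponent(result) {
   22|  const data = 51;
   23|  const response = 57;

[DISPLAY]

█onst express = require('express');                        ▲
                                                           █
                                                           ░
                                                           ░
                                                           ░
                                                           ░
                                                           ░
function validateInput(response) {                         ░
  const config = 96;                                       ░
  const options = 78;                                      ░
  const data = 41;                                         ░
  const data = 68;                                         ░
}                                                          ░
                                                           ░
// NOTE: check edge cases                                  ░
function fetchData(options) {                              ░
  const options = 58;                                      ░
  const config = 33;                                       ░
}                                                          ░
                                                           ░
function renderComponent(result) {                         ░
  const data = 51;                                         ░
  const response = 57;                                     ░
                                                           ░
                                                           ░
                                                           ░
                                                           ░
                                                           ░
                                                           ░
                                                           ▼


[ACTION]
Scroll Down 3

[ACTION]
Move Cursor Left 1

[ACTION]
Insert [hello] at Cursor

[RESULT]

hello█onst express = require('express');                   ▲
                                                           █
                                                           ░
                                                           ░
                                                           ░
                                                           ░
                                                           ░
function validateInput(response) {                         ░
  const config = 96;                                       ░
  const options = 78;                                      ░
  const data = 41;                                         ░
  const data = 68;                                         ░
}                                                          ░
                                                           ░
// NOTE: check edge cases                                  ░
function fetchData(options) {                              ░
  const options = 58;                                      ░
  const config = 33;                                       ░
}                                                          ░
                                                           ░
function renderComponent(result) {                         ░
  const data = 51;                                         ░
  const response = 57;                                     ░
                                                           ░
                                                           ░
                                                           ░
                                                           ░
                                                           ░
                                                           ░
                                                           ▼


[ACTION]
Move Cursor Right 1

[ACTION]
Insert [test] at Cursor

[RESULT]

helloctest█nst express = require('express');               ▲
                                                           █
                                                           ░
                                                           ░
                                                           ░
                                                           ░
                                                           ░
function validateInput(response) {                         ░
  const config = 96;                                       ░
  const options = 78;                                      ░
  const data = 41;                                         ░
  const data = 68;                                         ░
}                                                          ░
                                                           ░
// NOTE: check edge cases                                  ░
function fetchData(options) {                              ░
  const options = 58;                                      ░
  const config = 33;                                       ░
}                                                          ░
                                                           ░
function renderComponent(result) {                         ░
  const data = 51;                                         ░
  const response = 57;                                     ░
                                                           ░
                                                           ░
                                                           ░
                                                           ░
                                                           ░
                                                           ░
                                                           ▼


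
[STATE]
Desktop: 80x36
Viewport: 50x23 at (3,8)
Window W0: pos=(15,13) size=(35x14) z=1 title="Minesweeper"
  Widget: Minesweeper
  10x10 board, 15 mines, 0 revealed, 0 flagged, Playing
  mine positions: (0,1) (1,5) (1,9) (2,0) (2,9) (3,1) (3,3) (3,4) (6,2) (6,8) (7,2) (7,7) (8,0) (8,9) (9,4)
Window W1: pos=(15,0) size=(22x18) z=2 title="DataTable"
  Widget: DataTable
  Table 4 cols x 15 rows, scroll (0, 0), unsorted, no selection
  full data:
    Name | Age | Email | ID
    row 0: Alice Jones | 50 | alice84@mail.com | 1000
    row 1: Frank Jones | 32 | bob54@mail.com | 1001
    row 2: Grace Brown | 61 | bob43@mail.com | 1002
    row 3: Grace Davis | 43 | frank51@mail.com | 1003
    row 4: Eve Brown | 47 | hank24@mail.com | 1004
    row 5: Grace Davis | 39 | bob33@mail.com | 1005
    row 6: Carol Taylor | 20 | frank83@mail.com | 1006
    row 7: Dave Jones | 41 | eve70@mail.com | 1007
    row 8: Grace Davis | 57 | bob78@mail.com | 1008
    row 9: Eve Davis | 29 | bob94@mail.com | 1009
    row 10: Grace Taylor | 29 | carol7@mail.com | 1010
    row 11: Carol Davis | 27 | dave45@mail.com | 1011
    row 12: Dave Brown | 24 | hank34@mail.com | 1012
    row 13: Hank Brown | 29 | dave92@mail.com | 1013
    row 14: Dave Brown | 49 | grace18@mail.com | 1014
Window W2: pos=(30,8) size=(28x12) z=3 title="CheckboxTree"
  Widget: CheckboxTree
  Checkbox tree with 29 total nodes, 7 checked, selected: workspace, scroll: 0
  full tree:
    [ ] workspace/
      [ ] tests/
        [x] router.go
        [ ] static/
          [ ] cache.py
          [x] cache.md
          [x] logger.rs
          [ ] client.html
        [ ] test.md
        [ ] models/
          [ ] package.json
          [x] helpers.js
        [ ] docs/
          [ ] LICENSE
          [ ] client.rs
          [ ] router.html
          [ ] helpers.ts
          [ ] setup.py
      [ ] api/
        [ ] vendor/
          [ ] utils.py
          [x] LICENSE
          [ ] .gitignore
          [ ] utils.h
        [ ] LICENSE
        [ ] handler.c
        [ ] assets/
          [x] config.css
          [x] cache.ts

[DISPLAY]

            ┃Grace Davis │4┏━━━━━━━━━━━━━━━━━━━━━━
            ┃Eve Brown   │4┃ CheckboxTree         
            ┃Grace Davis │3┠──────────────────────
            ┃Carol Taylor│2┃>[-] workspace/       
            ┃Dave Jones  │4┃   [-] tests/         
            ┃Grace Davis │5┃     [x] router.go    
            ┃Eve Davis   │2┃     [-] static/      
            ┃Grace Taylor│2┃       [ ] cache.py   
            ┃Carol Davis │2┃       [x] cache.md   
            ┗━━━━━━━━━━━━━━┃       [x] logger.rs  
            ┃■■■■■■■■■■    ┃       [ ] client.html
            ┃■■■■■■■■■■    ┗━━━━━━━━━━━━━━━━━━━━━━
            ┃■■■■■■■■■■                       ┃   
            ┃■■■■■■■■■■                       ┃   
            ┃■■■■■■■■■■                       ┃   
            ┃■■■■■■■■■■                       ┃   
            ┃■■■■■■■■■■                       ┃   
            ┃■■■■■■■■■■                       ┃   
            ┗━━━━━━━━━━━━━━━━━━━━━━━━━━━━━━━━━┛   
                                                  
                                                  
                                                  
                                                  


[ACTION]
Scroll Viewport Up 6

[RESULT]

            ┠────────────────────┨                
            ┃Name        │Age│Ema┃                
            ┃────────────┼───┼───┃                
            ┃Alice Jones │50 │ali┃                
            ┃Frank Jones │32 │bob┃                
            ┃Grace Brown │61 │bob┃                
            ┃Grace Davis │4┏━━━━━━━━━━━━━━━━━━━━━━
            ┃Eve Brown   │4┃ CheckboxTree         
            ┃Grace Davis │3┠──────────────────────
            ┃Carol Taylor│2┃>[-] workspace/       
            ┃Dave Jones  │4┃   [-] tests/         
            ┃Grace Davis │5┃     [x] router.go    
            ┃Eve Davis   │2┃     [-] static/      
            ┃Grace Taylor│2┃       [ ] cache.py   
            ┃Carol Davis │2┃       [x] cache.md   
            ┗━━━━━━━━━━━━━━┃       [x] logger.rs  
            ┃■■■■■■■■■■    ┃       [ ] client.html
            ┃■■■■■■■■■■    ┗━━━━━━━━━━━━━━━━━━━━━━
            ┃■■■■■■■■■■                       ┃   
            ┃■■■■■■■■■■                       ┃   
            ┃■■■■■■■■■■                       ┃   
            ┃■■■■■■■■■■                       ┃   
            ┃■■■■■■■■■■                       ┃   


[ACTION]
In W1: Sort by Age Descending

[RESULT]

            ┠────────────────────┨                
            ┃Name        │Ag▼│Ema┃                
            ┃────────────┼───┼───┃                
            ┃Grace Brown │61 │bob┃                
            ┃Grace Davis │57 │bob┃                
            ┃Alice Jones │50 │ali┃                
            ┃Dave Brown  │4┏━━━━━━━━━━━━━━━━━━━━━━
            ┃Eve Brown   │4┃ CheckboxTree         
            ┃Grace Davis │4┠──────────────────────
            ┃Dave Jones  │4┃>[-] workspace/       
            ┃Grace Davis │3┃   [-] tests/         
            ┃Frank Jones │3┃     [x] router.go    
            ┃Eve Davis   │2┃     [-] static/      
            ┃Grace Taylor│2┃       [ ] cache.py   
            ┃Hank Brown  │2┃       [x] cache.md   
            ┗━━━━━━━━━━━━━━┃       [x] logger.rs  
            ┃■■■■■■■■■■    ┃       [ ] client.html
            ┃■■■■■■■■■■    ┗━━━━━━━━━━━━━━━━━━━━━━
            ┃■■■■■■■■■■                       ┃   
            ┃■■■■■■■■■■                       ┃   
            ┃■■■■■■■■■■                       ┃   
            ┃■■■■■■■■■■                       ┃   
            ┃■■■■■■■■■■                       ┃   
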